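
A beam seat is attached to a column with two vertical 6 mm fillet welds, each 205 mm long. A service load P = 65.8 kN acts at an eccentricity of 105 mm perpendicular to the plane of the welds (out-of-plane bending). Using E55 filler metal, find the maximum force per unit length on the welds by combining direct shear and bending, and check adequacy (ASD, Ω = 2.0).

f_max ≈ 519 N/mm; adequate

E55XX → F_EXX = 550 MPa.
L_w = 2 × 205 = 410 mm; section modulus (unit throat) S = 2 × L²/6 = 14010 mm².
Direct shear f_v = P/L_w = 65.8×10³/410 = 160.5 N/mm.
Moment M = P × e = 65.8×10³ × 105 = 6909000 N·mm; bending f_b = M/S = 493.2 N/mm.
f_max = √(f_v² + f_b²) = √(160.5² + 493.2²) = 518.7 N/mm.
r_n/Ω = (1/2.0) × 0.6 × 550 × (0.707 × 6) = 699.9 N/mm → adequate.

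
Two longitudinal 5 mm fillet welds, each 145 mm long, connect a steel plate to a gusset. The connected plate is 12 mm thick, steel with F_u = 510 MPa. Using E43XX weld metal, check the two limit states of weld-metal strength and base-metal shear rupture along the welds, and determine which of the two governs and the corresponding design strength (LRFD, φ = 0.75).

φR_n ≈ 198 kN (weld metal governs)

E43XX → F_EXX = 430 MPa.
t_e = 0.707 × 5 = 3.535 mm; L = 290 mm.
Weld metal: φR_n = 0.75 × 0.6 × 430 × 3.535 × 290 × 10⁻³ = 198.4 kN.
Base metal (shear rupture): φR_n = 0.75 × 0.6 × 510 × 12 × 290 × 10⁻³ = 798.7 kN.
Governing: weld metal.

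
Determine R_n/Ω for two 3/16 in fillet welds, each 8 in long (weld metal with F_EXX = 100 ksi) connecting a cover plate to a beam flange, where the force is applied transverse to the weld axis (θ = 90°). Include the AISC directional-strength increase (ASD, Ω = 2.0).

R_n/Ω ≈ 95.4 kip

t_e = 0.707 × 0.1875 = 0.1326 in; A_we = 0.1326 × 16 = 2.121 in².
Directional factor: 1.0 + 0.5 sin^1.5(90°) = 1.5.
F_nw = 0.6 × 100 × 1.5 = 90 ksi.
R_n/Ω = (90 × 2.121) / 2.0 = 95.44 kip.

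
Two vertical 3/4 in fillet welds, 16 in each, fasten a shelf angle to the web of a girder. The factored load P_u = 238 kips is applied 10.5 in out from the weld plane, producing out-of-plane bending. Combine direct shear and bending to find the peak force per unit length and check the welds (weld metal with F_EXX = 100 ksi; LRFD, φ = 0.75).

L_w = 2 × 16 = 32 in; section modulus (unit throat) S = 2 × L²/6 = 85.33 in².
Direct shear f_v = P/L_w = 238/32 = 7.438 kip/in.
Moment M = P × e = 238 × 10.5 = 2499 kip·in; bending f_b = M/S = 29.29 kip/in.
f_max = √(f_v² + f_b²) = √(7.438² + 29.29²) = 30.21 kip/in.
φr_n = 0.75 × 0.6 × 100 × (0.707 × 0.75) = 23.86 kip/in → NOT adequate.

f_max ≈ 30.2 kip/in; NOT adequate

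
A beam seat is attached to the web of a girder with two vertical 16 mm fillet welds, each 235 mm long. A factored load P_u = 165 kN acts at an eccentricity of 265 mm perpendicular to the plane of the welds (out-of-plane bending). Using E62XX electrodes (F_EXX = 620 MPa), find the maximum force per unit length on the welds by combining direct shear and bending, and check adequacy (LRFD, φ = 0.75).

f_max ≈ 2400 N/mm; adequate

L_w = 2 × 235 = 470 mm; section modulus (unit throat) S = 2 × L²/6 = 18410 mm².
Direct shear f_v = P/L_w = 165×10³/470 = 351.1 N/mm.
Moment M = P × e = 165×10³ × 265 = 43725000 N·mm; bending f_b = M/S = 2375 N/mm.
f_max = √(f_v² + f_b²) = √(351.1² + 2375²) = 2401 N/mm.
φr_n = 0.75 × 0.6 × 620 × (0.707 × 16) = 3156 N/mm → adequate.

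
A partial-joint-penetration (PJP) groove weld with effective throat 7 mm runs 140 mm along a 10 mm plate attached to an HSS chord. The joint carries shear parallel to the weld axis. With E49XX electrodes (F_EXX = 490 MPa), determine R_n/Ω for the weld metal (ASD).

R_n/Ω ≈ 144 kN

Effective throat (given) t_e = 7 mm.
A_we = 7 × 140 = 980 mm².
F_nw = 0.6 F_EXX = 294 MPa.
R_n/Ω = (294 × 980) / 2.0 × 10⁻³ = 144.1 kN.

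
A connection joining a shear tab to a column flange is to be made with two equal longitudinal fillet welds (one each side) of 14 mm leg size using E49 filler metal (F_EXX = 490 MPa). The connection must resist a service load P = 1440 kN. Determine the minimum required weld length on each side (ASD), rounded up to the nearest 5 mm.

L = 495 mm on each side

Throat t_e = 0.707 × 14 = 9.898 mm.
r_n/Ω = (0.6 × 490 × 9.898) / 2.0 = 1455 N/mm = 1.455 kN/mm.
L_req = P / (r_n/Ω) = 1440 / 1.455 = 989.7 mm total.
Per side: 989.7 / 2 = 494.8 mm.
Round up → use L = 495 mm on each side.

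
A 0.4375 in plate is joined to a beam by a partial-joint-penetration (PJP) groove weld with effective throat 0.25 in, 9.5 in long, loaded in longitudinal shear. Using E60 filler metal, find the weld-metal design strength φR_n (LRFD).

φR_n ≈ 64.1 kips

E60XX → F_EXX = 60 ksi.
Effective throat (given) t_e = 0.25 in.
A_we = 0.25 × 9.5 = 2.375 in².
F_nw = 0.6 F_EXX = 36 ksi.
φR_n = 0.75 × 36 × 2.375 = 64.12 kips.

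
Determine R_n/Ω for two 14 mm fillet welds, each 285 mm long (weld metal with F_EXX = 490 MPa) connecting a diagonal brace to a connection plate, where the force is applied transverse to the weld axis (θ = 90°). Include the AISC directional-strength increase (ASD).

R_n/Ω ≈ 1240 kN

t_e = 0.707 × 14 = 9.898 mm; A_we = 9.898 × 570 = 5642 mm².
Directional factor: 1.0 + 0.5 sin^1.5(90°) = 1.5.
F_nw = 0.6 × 490 × 1.5 = 441 MPa.
R_n/Ω = (441 × 5642) / 2.0 × 10⁻³ = 1244 kN.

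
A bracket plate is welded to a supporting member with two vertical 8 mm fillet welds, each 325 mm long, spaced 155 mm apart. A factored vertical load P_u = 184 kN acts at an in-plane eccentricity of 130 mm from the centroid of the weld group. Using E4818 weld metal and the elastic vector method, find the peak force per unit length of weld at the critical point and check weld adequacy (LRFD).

f_max ≈ 624 N/mm; adequate

E48XX → F_EXX = 480 MPa.
Total weld length L_w = 650 mm. Treat welds as unit-width lines.
Polar moment about centroid: J = 2[d³/12 + d(b/2)²] = 2[325³/12 + 325×77.5²] = 9625000 mm³.
Direct shear f_v = P/L_w = 184×10³ / 650 = 283.1 N/mm (vertical).
Torsion M = P·e = 184×10³ × 130 = 23920000 N·mm.
Critical point at (x, y) = (77.5, 162.5) from centroid. f_tx = M·y/J = 403.8 N/mm; f_ty = M·x/J = 192.6 N/mm.
Resultant f_max = √[f_tx² + (f_v + f_ty)²] = √[403.8² + (283.1 + 192.6)²] = 624 N/mm.
Capacity per unit length: φr_n = 0.75 × 0.6 × 480 × (0.707 × 8) = 1222 N/mm.
624 ≤ 1222 → adequate.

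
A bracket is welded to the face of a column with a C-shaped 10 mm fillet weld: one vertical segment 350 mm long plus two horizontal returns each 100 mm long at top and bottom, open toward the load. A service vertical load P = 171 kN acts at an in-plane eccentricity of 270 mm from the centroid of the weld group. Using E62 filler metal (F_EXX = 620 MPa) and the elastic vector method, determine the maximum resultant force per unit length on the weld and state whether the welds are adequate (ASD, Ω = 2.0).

Total weld length L_w = 550 mm. Treat welds as unit-width lines.
Centroid: x̄ = 2×100×50 / 550 = 18.18 mm from the vertical weld.
Polar moment about centroid: J = I_x + I_y = [350³/12 + 2×100×175²] + [350×18.18² + 2(100³/12 + 100×31.82²)] = 10180000 mm³.
Direct shear f_v = P/L_w = 171×10³ / 550 = 310.9 N/mm (vertical).
Torsion M = P·e = 171×10³ × 270 = 46170000 N·mm.
Critical point at (x, y) = (81.82, 175) from centroid. f_tx = M·y/J = 793.5 N/mm; f_ty = M·x/J = 371 N/mm.
Resultant f_max = √[f_tx² + (f_v + f_ty)²] = √[793.5² + (310.9 + 371)²] = 1046 N/mm.
Capacity per unit length: r_n/Ω = (1/2.0) × 0.6 × 620 × (0.707 × 10) = 1315 N/mm.
1046 ≤ 1315 → adequate.

f_max ≈ 1050 N/mm; adequate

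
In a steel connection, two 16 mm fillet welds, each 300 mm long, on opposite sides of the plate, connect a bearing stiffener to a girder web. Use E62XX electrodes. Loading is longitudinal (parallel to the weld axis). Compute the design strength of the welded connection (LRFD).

φR_n ≈ 1890 kN

E62XX → F_EXX = 620 MPa.
Effective throat t_e = 0.707 × 16 = 11.31 mm.
Total length L = 600 mm; A_we = 11.31 × 600 = 6787 mm².
F_nw = 0.6 F_EXX = 0.6 × 620 = 372 MPa.
φR_n = 0.75 × 372 × 6787 × 10⁻³ = 1894 kN.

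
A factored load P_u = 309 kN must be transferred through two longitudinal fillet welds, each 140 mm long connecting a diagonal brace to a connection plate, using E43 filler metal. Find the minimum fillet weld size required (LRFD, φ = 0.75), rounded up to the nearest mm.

E43XX → F_EXX = 430 MPa.
Total weld length L = 280 mm.
Required throat t_e = P_u / (φ × 0.6 F_EXX × L) = 309 / (0.75 × 0.6 × 430 × 280 × 10⁻³) = 5.703 mm.
Required leg w = t_e / 0.707 = 8.067 mm → use 9 mm.

w = 9 mm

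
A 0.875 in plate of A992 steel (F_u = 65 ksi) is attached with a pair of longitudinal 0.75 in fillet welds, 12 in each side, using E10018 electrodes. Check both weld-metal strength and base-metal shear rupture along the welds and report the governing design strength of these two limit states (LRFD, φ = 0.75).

E100XX → F_EXX = 100 ksi.
t_e = 0.707 × 0.75 = 0.5302 in; L = 24 in.
Weld metal: φR_n = 0.75 × 0.6 × 100 × 0.5302 × 24 = 572.7 kip.
Base metal (shear rupture): φR_n = 0.75 × 0.6 × 65 × 0.875 × 24 = 614.2 kip.
Governing: weld metal.

φR_n ≈ 573 kip (weld metal governs)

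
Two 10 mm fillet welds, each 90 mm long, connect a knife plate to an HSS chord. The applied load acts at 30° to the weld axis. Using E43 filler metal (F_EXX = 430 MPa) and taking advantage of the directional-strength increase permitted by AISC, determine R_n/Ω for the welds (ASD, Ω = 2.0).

R_n/Ω ≈ 193 kN

t_e = 0.707 × 10 = 7.07 mm; A_we = 7.07 × 180 = 1273 mm².
Directional factor: 1.0 + 0.5 sin^1.5(30°) = 1.177.
F_nw = 0.6 × 430 × 1.177 = 303.6 MPa.
R_n/Ω = (303.6 × 1273) / 2.0 × 10⁻³ = 193.2 kN.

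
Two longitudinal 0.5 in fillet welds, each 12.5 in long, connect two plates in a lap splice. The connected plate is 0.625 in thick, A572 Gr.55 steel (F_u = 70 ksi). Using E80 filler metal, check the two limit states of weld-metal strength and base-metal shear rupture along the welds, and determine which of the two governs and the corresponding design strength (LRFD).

E80XX → F_EXX = 80 ksi.
t_e = 0.707 × 0.5 = 0.3535 in; L = 25 in.
Weld metal: φR_n = 0.75 × 0.6 × 80 × 0.3535 × 25 = 318.1 kips.
Base metal (shear rupture): φR_n = 0.75 × 0.6 × 70 × 0.625 × 25 = 492.2 kips.
Governing: weld metal.

φR_n ≈ 318 kips (weld metal governs)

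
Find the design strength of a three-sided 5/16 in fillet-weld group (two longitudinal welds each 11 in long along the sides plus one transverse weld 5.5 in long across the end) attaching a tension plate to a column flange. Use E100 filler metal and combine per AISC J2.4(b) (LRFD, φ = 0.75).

φR_n ≈ 273 kips

E100XX → F_EXX = 100 ksi.
t_e = 0.707 × 0.3125 = 0.2209 in.
R_nwl = 0.6 × 100 × 0.2209 × 22 = 291.6 kips (longitudinal, 2 welds).
R_nwt = 0.6 × 100 × 0.2209 × 5.5 = 72.91 kips (transverse, base value).
(i) R_nwl + R_nwt = 364.5 kips; (ii) 0.85 R_nwl + 1.5 R_nwt = 357.3 kips.
R_n = max = 364.5 kips [governs: (i)]; φR_n = 273.4 kips.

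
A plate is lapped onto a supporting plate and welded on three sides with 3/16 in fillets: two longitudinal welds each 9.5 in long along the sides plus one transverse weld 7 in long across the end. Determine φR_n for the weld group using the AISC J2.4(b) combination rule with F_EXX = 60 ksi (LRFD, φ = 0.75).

t_e = 0.707 × 0.1875 = 0.1326 in.
R_nwl = 0.6 × 60 × 0.1326 × 19 = 90.67 kip (longitudinal, 2 welds).
R_nwt = 0.6 × 60 × 0.1326 × 7 = 33.41 kip (transverse, base value).
(i) R_nwl + R_nwt = 124.1 kip; (ii) 0.85 R_nwl + 1.5 R_nwt = 127.2 kip.
R_n = max = 127.2 kip [governs: (ii)]; φR_n = 95.39 kip.

φR_n ≈ 95.4 kip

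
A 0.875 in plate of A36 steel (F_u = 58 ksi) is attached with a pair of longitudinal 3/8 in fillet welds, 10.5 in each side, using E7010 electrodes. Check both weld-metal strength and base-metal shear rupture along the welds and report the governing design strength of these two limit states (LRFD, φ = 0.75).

φR_n ≈ 175 kips (weld metal governs)

E70XX → F_EXX = 70 ksi.
t_e = 0.707 × 0.375 = 0.2651 in; L = 21 in.
Weld metal: φR_n = 0.75 × 0.6 × 70 × 0.2651 × 21 = 175.4 kips.
Base metal (shear rupture): φR_n = 0.75 × 0.6 × 58 × 0.875 × 21 = 479.6 kips.
Governing: weld metal.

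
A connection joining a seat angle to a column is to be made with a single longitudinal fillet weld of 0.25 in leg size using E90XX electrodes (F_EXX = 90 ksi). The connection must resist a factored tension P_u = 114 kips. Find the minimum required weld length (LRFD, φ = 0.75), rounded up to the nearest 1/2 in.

Throat t_e = 0.707 × 0.25 = 0.1767 in.
φr_n = 0.75 × 0.6 × 90 × 0.1767 = 7.158 kips/in.
L_req = P_u / φr_n = 114 / 7.158 = 15.93 in total.
Round up → use L = 16 in.

L = 16 in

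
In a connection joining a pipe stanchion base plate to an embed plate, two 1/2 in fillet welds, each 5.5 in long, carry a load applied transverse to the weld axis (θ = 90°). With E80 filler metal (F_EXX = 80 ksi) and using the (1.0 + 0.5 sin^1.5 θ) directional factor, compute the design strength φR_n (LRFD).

t_e = 0.707 × 0.5 = 0.3535 in; A_we = 0.3535 × 11 = 3.888 in².
Directional factor: 1.0 + 0.5 sin^1.5(90°) = 1.5.
F_nw = 0.6 × 80 × 1.5 = 72 ksi.
φR_n = 0.75 × 72 × 3.888 = 210 kip.

φR_n ≈ 210 kip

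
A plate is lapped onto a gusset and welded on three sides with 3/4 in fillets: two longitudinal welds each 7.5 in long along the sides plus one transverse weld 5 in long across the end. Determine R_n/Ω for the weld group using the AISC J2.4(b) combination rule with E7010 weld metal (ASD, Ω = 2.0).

R_n/Ω ≈ 225 kip

E70XX → F_EXX = 70 ksi.
t_e = 0.707 × 0.75 = 0.5302 in.
R_nwl = 0.6 × 70 × 0.5302 × 15 = 334.1 kip (longitudinal, 2 welds).
R_nwt = 0.6 × 70 × 0.5302 × 5 = 111.4 kip (transverse, base value).
(i) R_nwl + R_nwt = 445.4 kip; (ii) 0.85 R_nwl + 1.5 R_nwt = 451 kip.
R_n = max = 451 kip [governs: (ii)]; R_n/Ω = 225.5 kip.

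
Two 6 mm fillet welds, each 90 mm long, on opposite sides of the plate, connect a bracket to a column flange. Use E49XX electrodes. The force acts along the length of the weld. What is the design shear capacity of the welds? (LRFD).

φR_n ≈ 168 kN

E49XX → F_EXX = 490 MPa.
Effective throat t_e = 0.707 × 6 = 4.242 mm.
Total length L = 180 mm; A_we = 4.242 × 180 = 763.6 mm².
F_nw = 0.6 F_EXX = 0.6 × 490 = 294 MPa.
φR_n = 0.75 × 294 × 763.6 × 10⁻³ = 168.4 kN.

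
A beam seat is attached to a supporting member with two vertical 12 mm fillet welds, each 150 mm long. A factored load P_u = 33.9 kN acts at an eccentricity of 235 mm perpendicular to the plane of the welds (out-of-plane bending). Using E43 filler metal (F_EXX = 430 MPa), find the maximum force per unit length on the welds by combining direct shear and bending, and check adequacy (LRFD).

L_w = 2 × 150 = 300 mm; section modulus (unit throat) S = 2 × L²/6 = 7500 mm².
Direct shear f_v = P/L_w = 33.9×10³/300 = 113 N/mm.
Moment M = P × e = 33.9×10³ × 235 = 7966500 N·mm; bending f_b = M/S = 1062 N/mm.
f_max = √(f_v² + f_b²) = √(113² + 1062²) = 1068 N/mm.
φr_n = 0.75 × 0.6 × 430 × (0.707 × 12) = 1642 N/mm → adequate.

f_max ≈ 1070 N/mm; adequate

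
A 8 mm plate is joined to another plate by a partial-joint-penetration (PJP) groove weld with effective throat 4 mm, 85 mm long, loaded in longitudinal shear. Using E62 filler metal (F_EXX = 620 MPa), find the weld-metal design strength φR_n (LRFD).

φR_n ≈ 94.9 kN

Effective throat (given) t_e = 4 mm.
A_we = 4 × 85 = 340 mm².
F_nw = 0.6 F_EXX = 372 MPa.
φR_n = 0.75 × 372 × 340 × 10⁻³ = 94.86 kN.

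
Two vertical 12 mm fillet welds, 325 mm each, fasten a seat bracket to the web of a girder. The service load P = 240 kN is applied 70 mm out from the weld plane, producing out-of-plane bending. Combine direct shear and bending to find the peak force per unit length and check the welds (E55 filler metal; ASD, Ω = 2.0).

f_max ≈ 603 N/mm; adequate

E55XX → F_EXX = 550 MPa.
L_w = 2 × 325 = 650 mm; section modulus (unit throat) S = 2 × L²/6 = 35210 mm².
Direct shear f_v = P/L_w = 240×10³/650 = 369.2 N/mm.
Moment M = P × e = 240×10³ × 70 = 16800000 N·mm; bending f_b = M/S = 477.2 N/mm.
f_max = √(f_v² + f_b²) = √(369.2² + 477.2²) = 603.3 N/mm.
r_n/Ω = (1/2.0) × 0.6 × 550 × (0.707 × 12) = 1400 N/mm → adequate.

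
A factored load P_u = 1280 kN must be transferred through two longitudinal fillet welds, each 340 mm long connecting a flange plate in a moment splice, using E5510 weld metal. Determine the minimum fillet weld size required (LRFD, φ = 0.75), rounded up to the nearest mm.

w = 11 mm

E55XX → F_EXX = 550 MPa.
Total weld length L = 680 mm.
Required throat t_e = P_u / (φ × 0.6 F_EXX × L) = 1280 / (0.75 × 0.6 × 550 × 680 × 10⁻³) = 7.605 mm.
Required leg w = t_e / 0.707 = 10.76 mm → use 11 mm.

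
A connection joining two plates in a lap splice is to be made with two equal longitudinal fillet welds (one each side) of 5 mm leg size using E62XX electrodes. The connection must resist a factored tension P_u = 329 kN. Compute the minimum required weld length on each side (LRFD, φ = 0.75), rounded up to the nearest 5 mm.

E62XX → F_EXX = 620 MPa.
Throat t_e = 0.707 × 5 = 3.535 mm.
φr_n = 0.75 × 0.6 × 620 × 3.535 × 10⁻³ = 0.9863 kN/mm.
L_req = P_u / φr_n = 329 / 0.9863 = 333.6 mm total.
Per side: 333.6 / 2 = 166.8 mm.
Round up → use L = 170 mm on each side.

L = 170 mm on each side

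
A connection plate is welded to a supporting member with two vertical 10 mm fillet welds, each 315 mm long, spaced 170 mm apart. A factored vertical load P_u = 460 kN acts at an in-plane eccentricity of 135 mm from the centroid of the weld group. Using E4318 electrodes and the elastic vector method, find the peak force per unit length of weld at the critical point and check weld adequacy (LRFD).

f_max ≈ 1620 N/mm; NOT adequate

E43XX → F_EXX = 430 MPa.
Total weld length L_w = 630 mm. Treat welds as unit-width lines.
Polar moment about centroid: J = 2[d³/12 + d(b/2)²] = 2[315³/12 + 315×85²] = 9761000 mm³.
Direct shear f_v = P/L_w = 460×10³ / 630 = 730.2 N/mm (vertical).
Torsion M = P·e = 460×10³ × 135 = 62100000 N·mm.
Critical point at (x, y) = (85, 157.5) from centroid. f_tx = M·y/J = 1002 N/mm; f_ty = M·x/J = 540.8 N/mm.
Resultant f_max = √[f_tx² + (f_v + f_ty)²] = √[1002² + (730.2 + 540.8)²] = 1618 N/mm.
Capacity per unit length: φr_n = 0.75 × 0.6 × 430 × (0.707 × 10) = 1368 N/mm.
1618 > 1368 → NOT adequate.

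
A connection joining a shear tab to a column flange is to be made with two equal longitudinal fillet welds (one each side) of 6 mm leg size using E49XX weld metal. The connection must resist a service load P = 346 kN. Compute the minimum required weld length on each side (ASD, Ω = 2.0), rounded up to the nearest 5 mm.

E49XX → F_EXX = 490 MPa.
Throat t_e = 0.707 × 6 = 4.242 mm.
r_n/Ω = (0.6 × 490 × 4.242) / 2.0 = 623.6 N/mm = 0.6236 kN/mm.
L_req = P / (r_n/Ω) = 346 / 0.6236 = 554.9 mm total.
Per side: 554.9 / 2 = 277.4 mm.
Round up → use L = 280 mm on each side.

L = 280 mm on each side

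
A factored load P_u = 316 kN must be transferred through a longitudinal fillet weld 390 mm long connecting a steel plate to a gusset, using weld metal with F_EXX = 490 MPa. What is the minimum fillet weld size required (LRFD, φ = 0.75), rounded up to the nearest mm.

Total weld length L = 390 mm.
Required throat t_e = P_u / (φ × 0.6 F_EXX × L) = 316 / (0.75 × 0.6 × 490 × 390 × 10⁻³) = 3.675 mm.
Required leg w = t_e / 0.707 = 5.197 mm → use 6 mm.

w = 6 mm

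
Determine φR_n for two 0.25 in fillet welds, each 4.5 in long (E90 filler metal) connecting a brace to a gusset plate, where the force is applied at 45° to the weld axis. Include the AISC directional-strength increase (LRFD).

E90XX → F_EXX = 90 ksi.
t_e = 0.707 × 0.25 = 0.1767 in; A_we = 0.1767 × 9 = 1.591 in².
Directional factor: 1.0 + 0.5 sin^1.5(45°) = 1.297.
F_nw = 0.6 × 90 × 1.297 = 70.05 ksi.
φR_n = 0.75 × 70.05 × 1.591 = 83.58 kips.

φR_n ≈ 83.6 kips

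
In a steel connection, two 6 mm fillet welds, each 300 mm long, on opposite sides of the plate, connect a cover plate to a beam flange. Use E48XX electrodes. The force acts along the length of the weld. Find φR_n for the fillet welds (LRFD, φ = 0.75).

E48XX → F_EXX = 480 MPa.
Effective throat t_e = 0.707 × 6 = 4.242 mm.
Total length L = 600 mm; A_we = 4.242 × 600 = 2545 mm².
F_nw = 0.6 F_EXX = 0.6 × 480 = 288 MPa.
φR_n = 0.75 × 288 × 2545 × 10⁻³ = 549.8 kN.

φR_n ≈ 550 kN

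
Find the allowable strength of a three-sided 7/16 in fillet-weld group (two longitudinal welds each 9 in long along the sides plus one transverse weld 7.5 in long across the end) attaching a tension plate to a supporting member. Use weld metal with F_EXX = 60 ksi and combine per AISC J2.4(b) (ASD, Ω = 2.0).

R_n/Ω ≈ 148 kip

t_e = 0.707 × 0.4375 = 0.3093 in.
R_nwl = 0.6 × 60 × 0.3093 × 18 = 200.4 kip (longitudinal, 2 welds).
R_nwt = 0.6 × 60 × 0.3093 × 7.5 = 83.51 kip (transverse, base value).
(i) R_nwl + R_nwt = 283.9 kip; (ii) 0.85 R_nwl + 1.5 R_nwt = 295.6 kip.
R_n = max = 295.6 kip [governs: (ii)]; R_n/Ω = 147.8 kip.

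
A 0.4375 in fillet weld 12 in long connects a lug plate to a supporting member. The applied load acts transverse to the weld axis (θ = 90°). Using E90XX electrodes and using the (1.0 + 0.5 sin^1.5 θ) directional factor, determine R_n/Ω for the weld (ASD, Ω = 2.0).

R_n/Ω ≈ 150 kips

E90XX → F_EXX = 90 ksi.
t_e = 0.707 × 0.4375 = 0.3093 in; A_we = 0.3093 × 12 = 3.712 in².
Directional factor: 1.0 + 0.5 sin^1.5(90°) = 1.5.
F_nw = 0.6 × 90 × 1.5 = 81 ksi.
R_n/Ω = (81 × 3.712) / 2.0 = 150.3 kips.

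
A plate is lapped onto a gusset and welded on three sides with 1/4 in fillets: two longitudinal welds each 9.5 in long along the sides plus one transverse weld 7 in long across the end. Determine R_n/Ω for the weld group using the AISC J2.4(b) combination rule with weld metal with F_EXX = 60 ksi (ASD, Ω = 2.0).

R_n/Ω ≈ 84.8 kip

t_e = 0.707 × 0.25 = 0.1767 in.
R_nwl = 0.6 × 60 × 0.1767 × 19 = 120.9 kip (longitudinal, 2 welds).
R_nwt = 0.6 × 60 × 0.1767 × 7 = 44.54 kip (transverse, base value).
(i) R_nwl + R_nwt = 165.4 kip; (ii) 0.85 R_nwl + 1.5 R_nwt = 169.6 kip.
R_n = max = 169.6 kip [governs: (ii)]; R_n/Ω = 84.79 kip.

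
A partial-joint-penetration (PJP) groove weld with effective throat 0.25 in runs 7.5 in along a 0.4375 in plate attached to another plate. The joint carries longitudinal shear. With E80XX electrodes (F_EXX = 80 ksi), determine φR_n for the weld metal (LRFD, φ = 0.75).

Effective throat (given) t_e = 0.25 in.
A_we = 0.25 × 7.5 = 1.875 in².
F_nw = 0.6 F_EXX = 48 ksi.
φR_n = 0.75 × 48 × 1.875 = 67.5 kips.

φR_n ≈ 67.5 kips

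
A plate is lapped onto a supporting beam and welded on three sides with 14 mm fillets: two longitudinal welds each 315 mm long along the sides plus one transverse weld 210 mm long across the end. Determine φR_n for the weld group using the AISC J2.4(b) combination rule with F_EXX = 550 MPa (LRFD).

φR_n ≈ 2080 kN

t_e = 0.707 × 14 = 9.898 mm.
R_nwl = 0.6 × 550 × 9.898 × 630 × 10⁻³ = 2058 kN (longitudinal, 2 welds).
R_nwt = 0.6 × 550 × 9.898 × 210 × 10⁻³ = 685.9 kN (transverse, base value).
(i) R_nwl + R_nwt = 2744 kN; (ii) 0.85 R_nwl + 1.5 R_nwt = 2778 kN.
R_n = max = 2778 kN [governs: (ii)]; φR_n = 2084 kN.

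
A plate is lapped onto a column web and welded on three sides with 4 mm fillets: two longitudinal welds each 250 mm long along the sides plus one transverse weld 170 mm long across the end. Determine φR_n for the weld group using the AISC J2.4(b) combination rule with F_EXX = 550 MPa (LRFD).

φR_n ≈ 476 kN

t_e = 0.707 × 4 = 2.828 mm.
R_nwl = 0.6 × 550 × 2.828 × 500 × 10⁻³ = 466.6 kN (longitudinal, 2 welds).
R_nwt = 0.6 × 550 × 2.828 × 170 × 10⁻³ = 158.7 kN (transverse, base value).
(i) R_nwl + R_nwt = 625.3 kN; (ii) 0.85 R_nwl + 1.5 R_nwt = 634.6 kN.
R_n = max = 634.6 kN [governs: (ii)]; φR_n = 476 kN.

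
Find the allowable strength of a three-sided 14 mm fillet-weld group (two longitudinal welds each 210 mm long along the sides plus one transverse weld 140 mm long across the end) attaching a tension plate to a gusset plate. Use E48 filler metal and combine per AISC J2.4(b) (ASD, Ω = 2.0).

R_n/Ω ≈ 808 kN

E48XX → F_EXX = 480 MPa.
t_e = 0.707 × 14 = 9.898 mm.
R_nwl = 0.6 × 480 × 9.898 × 420 × 10⁻³ = 1197 kN (longitudinal, 2 welds).
R_nwt = 0.6 × 480 × 9.898 × 140 × 10⁻³ = 399.1 kN (transverse, base value).
(i) R_nwl + R_nwt = 1596 kN; (ii) 0.85 R_nwl + 1.5 R_nwt = 1616 kN.
R_n = max = 1616 kN [governs: (ii)]; R_n/Ω = 808.2 kN.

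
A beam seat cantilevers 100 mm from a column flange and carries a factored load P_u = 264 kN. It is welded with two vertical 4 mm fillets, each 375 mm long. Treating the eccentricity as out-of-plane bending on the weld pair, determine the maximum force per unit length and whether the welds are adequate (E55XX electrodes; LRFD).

E55XX → F_EXX = 550 MPa.
L_w = 2 × 375 = 750 mm; section modulus (unit throat) S = 2 × L²/6 = 46880 mm².
Direct shear f_v = P/L_w = 264×10³/750 = 352 N/mm.
Moment M = P × e = 264×10³ × 100 = 26400000 N·mm; bending f_b = M/S = 563.2 N/mm.
f_max = √(f_v² + f_b²) = √(352² + 563.2²) = 664.2 N/mm.
φr_n = 0.75 × 0.6 × 550 × (0.707 × 4) = 699.9 N/mm → adequate.

f_max ≈ 664 N/mm; adequate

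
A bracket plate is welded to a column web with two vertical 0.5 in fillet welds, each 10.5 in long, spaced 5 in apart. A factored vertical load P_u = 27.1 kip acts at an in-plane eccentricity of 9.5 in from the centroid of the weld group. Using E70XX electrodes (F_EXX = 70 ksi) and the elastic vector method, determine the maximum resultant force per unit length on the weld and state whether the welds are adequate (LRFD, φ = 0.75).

f_max ≈ 5.3 kip/in; adequate

Total weld length L_w = 21 in. Treat welds as unit-width lines.
Polar moment about centroid: J = 2[d³/12 + d(b/2)²] = 2[10.5³/12 + 10.5×2.5²] = 324.2 in³.
Direct shear f_v = P/L_w = 27.1 / 21 = 1.29 kip/in (vertical).
Torsion M = P·e = 27.1 × 9.5 = 257.45 kip·in.
Critical point at (x, y) = (2.5, 5.25) from centroid. f_tx = M·y/J = 4.169 kip/in; f_ty = M·x/J = 1.985 kip/in.
Resultant f_max = √[f_tx² + (f_v + f_ty)²] = √[4.169² + (1.29 + 1.985)²] = 5.302 kip/in.
Capacity per unit length: φr_n = 0.75 × 0.6 × 70 × (0.707 × 0.5) = 11.14 kip/in.
5.302 ≤ 11.14 → adequate.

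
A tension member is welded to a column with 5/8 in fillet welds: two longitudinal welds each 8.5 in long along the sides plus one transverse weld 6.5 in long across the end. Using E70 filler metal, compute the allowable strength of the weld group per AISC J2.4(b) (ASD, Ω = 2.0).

E70XX → F_EXX = 70 ksi.
t_e = 0.707 × 0.625 = 0.4419 in.
R_nwl = 0.6 × 70 × 0.4419 × 17 = 315.5 kips (longitudinal, 2 welds).
R_nwt = 0.6 × 70 × 0.4419 × 6.5 = 120.6 kips (transverse, base value).
(i) R_nwl + R_nwt = 436.1 kips; (ii) 0.85 R_nwl + 1.5 R_nwt = 449.1 kips.
R_n = max = 449.1 kips [governs: (ii)]; R_n/Ω = 224.6 kips.

R_n/Ω ≈ 225 kips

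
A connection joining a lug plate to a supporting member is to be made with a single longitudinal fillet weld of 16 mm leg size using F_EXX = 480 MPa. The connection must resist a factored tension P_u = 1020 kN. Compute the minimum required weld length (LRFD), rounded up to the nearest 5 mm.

Throat t_e = 0.707 × 16 = 11.31 mm.
φr_n = 0.75 × 0.6 × 480 × 11.31 × 10⁻³ = 2.443 kN/mm.
L_req = P_u / φr_n = 1020 / 2.443 = 417.5 mm total.
Round up → use L = 420 mm.

L = 420 mm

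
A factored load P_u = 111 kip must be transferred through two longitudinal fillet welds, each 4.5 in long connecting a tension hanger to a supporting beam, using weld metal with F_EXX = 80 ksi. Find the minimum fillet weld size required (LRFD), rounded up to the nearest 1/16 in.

w = 1/2 in

Total weld length L = 9 in.
Required throat t_e = P_u / (φ × 0.6 F_EXX × L) = 111 / (0.75 × 0.6 × 80 × 9) = 0.3426 in.
Required leg w = t_e / 0.707 = 0.4846 in → use 1/2 in.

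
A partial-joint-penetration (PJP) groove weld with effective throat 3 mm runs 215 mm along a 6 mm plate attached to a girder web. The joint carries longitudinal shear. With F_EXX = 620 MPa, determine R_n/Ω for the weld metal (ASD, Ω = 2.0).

Effective throat (given) t_e = 3 mm.
A_we = 3 × 215 = 645 mm².
F_nw = 0.6 F_EXX = 372 MPa.
R_n/Ω = (372 × 645) / 2.0 × 10⁻³ = 120 kN.

R_n/Ω ≈ 120 kN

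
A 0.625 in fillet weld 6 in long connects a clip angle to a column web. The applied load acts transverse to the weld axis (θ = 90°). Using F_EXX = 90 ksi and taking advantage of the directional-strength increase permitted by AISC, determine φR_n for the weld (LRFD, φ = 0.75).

φR_n ≈ 161 kips

t_e = 0.707 × 0.625 = 0.4419 in; A_we = 0.4419 × 6 = 2.651 in².
Directional factor: 1.0 + 0.5 sin^1.5(90°) = 1.5.
F_nw = 0.6 × 90 × 1.5 = 81 ksi.
φR_n = 0.75 × 81 × 2.651 = 161.1 kips.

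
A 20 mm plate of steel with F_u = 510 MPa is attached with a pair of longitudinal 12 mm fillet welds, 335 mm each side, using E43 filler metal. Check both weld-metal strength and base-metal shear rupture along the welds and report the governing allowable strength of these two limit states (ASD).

R_n/Ω ≈ 733 kN (weld metal governs)

E43XX → F_EXX = 430 MPa.
t_e = 0.707 × 12 = 8.484 mm; L = 670 mm.
Weld metal: R_n/Ω = (1/2.0) × 0.6 × 430 × 8.484 × 670 × 10⁻³ = 733.3 kN.
Base metal (shear rupture): R_n/Ω = (1/2.0) × 0.6 × 510 × 20 × 670 × 10⁻³ = 2050 kN.
Governing: weld metal.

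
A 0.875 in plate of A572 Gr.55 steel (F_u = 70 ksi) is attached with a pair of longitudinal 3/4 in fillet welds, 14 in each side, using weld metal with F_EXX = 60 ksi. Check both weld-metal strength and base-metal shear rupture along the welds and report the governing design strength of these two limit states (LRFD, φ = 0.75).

φR_n ≈ 401 kip (weld metal governs)

t_e = 0.707 × 0.75 = 0.5302 in; L = 28 in.
Weld metal: φR_n = 0.75 × 0.6 × 60 × 0.5302 × 28 = 400.9 kip.
Base metal (shear rupture): φR_n = 0.75 × 0.6 × 70 × 0.875 × 28 = 771.8 kip.
Governing: weld metal.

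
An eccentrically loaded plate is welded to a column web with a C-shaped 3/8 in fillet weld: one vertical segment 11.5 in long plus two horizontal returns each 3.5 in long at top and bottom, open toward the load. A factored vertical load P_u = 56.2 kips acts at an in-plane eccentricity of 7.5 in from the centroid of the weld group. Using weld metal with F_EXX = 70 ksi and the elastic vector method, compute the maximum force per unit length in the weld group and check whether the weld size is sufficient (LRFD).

Total weld length L_w = 18.5 in. Treat welds as unit-width lines.
Centroid: x̄ = 2×3.5×1.75 / 18.5 = 0.6622 in from the vertical weld.
Polar moment about centroid: J = I_x + I_y = [11.5³/12 + 2×3.5×5.75²] + [11.5×0.6622² + 2(3.5³/12 + 3.5×1.088²)] = 378.6 in³.
Direct shear f_v = P/L_w = 56.2 / 18.5 = 3.038 kip/in (vertical).
Torsion M = P·e = 56.2 × 7.5 = 421.5 kip·in.
Critical point at (x, y) = (2.838, 5.75) from centroid. f_tx = M·y/J = 6.401 kip/in; f_ty = M·x/J = 3.159 kip/in.
Resultant f_max = √[f_tx² + (f_v + f_ty)²] = √[6.401² + (3.038 + 3.159)²] = 8.909 kip/in.
Capacity per unit length: φr_n = 0.75 × 0.6 × 70 × (0.707 × 0.375) = 8.351 kip/in.
8.909 > 8.351 → NOT adequate.

f_max ≈ 8.91 kip/in; NOT adequate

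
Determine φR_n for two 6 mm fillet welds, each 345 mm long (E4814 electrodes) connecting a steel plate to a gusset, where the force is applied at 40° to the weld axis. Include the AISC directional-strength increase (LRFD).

E48XX → F_EXX = 480 MPa.
t_e = 0.707 × 6 = 4.242 mm; A_we = 4.242 × 690 = 2927 mm².
Directional factor: 1.0 + 0.5 sin^1.5(40°) = 1.258.
F_nw = 0.6 × 480 × 1.258 = 362.2 MPa.
φR_n = 0.75 × 362.2 × 2927 × 10⁻³ = 795.1 kN.

φR_n ≈ 795 kN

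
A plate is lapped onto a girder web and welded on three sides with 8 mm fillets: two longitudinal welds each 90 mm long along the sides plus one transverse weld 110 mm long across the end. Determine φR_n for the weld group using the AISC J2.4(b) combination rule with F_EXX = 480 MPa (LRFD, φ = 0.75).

φR_n ≈ 388 kN

t_e = 0.707 × 8 = 5.656 mm.
R_nwl = 0.6 × 480 × 5.656 × 180 × 10⁻³ = 293.2 kN (longitudinal, 2 welds).
R_nwt = 0.6 × 480 × 5.656 × 110 × 10⁻³ = 179.2 kN (transverse, base value).
(i) R_nwl + R_nwt = 472.4 kN; (ii) 0.85 R_nwl + 1.5 R_nwt = 518 kN.
R_n = max = 518 kN [governs: (ii)]; φR_n = 388.5 kN.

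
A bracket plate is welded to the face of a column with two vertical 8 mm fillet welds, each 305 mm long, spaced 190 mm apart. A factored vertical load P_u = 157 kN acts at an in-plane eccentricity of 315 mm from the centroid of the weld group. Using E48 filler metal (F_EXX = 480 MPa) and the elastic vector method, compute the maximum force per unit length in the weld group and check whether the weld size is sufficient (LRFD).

Total weld length L_w = 610 mm. Treat welds as unit-width lines.
Polar moment about centroid: J = 2[d³/12 + d(b/2)²] = 2[305³/12 + 305×95²] = 10230000 mm³.
Direct shear f_v = P/L_w = 157×10³ / 610 = 257.4 N/mm (vertical).
Torsion M = P·e = 157×10³ × 315 = 49455000 N·mm.
Critical point at (x, y) = (95, 152.5) from centroid. f_tx = M·y/J = 736.9 N/mm; f_ty = M·x/J = 459.1 N/mm.
Resultant f_max = √[f_tx² + (f_v + f_ty)²] = √[736.9² + (257.4 + 459.1)²] = 1028 N/mm.
Capacity per unit length: φr_n = 0.75 × 0.6 × 480 × (0.707 × 8) = 1222 N/mm.
1028 ≤ 1222 → adequate.

f_max ≈ 1030 N/mm; adequate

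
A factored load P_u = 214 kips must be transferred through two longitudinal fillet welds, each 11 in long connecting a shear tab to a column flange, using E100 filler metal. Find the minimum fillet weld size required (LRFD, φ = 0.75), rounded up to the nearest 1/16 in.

E100XX → F_EXX = 100 ksi.
Total weld length L = 22 in.
Required throat t_e = P_u / (φ × 0.6 F_EXX × L) = 214 / (0.75 × 0.6 × 100 × 22) = 0.2162 in.
Required leg w = t_e / 0.707 = 0.3057 in → use 5/16 in.

w = 5/16 in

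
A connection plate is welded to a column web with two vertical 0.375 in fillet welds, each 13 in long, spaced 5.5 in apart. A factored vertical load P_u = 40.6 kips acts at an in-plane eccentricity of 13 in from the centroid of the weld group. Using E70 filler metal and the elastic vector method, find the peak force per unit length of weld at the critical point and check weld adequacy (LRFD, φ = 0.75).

E70XX → F_EXX = 70 ksi.
Total weld length L_w = 26 in. Treat welds as unit-width lines.
Polar moment about centroid: J = 2[d³/12 + d(b/2)²] = 2[13³/12 + 13×2.75²] = 562.8 in³.
Direct shear f_v = P/L_w = 40.6 / 26 = 1.562 kip/in (vertical).
Torsion M = P·e = 40.6 × 13 = 527.8 kip·in.
Critical point at (x, y) = (2.75, 6.5) from centroid. f_tx = M·y/J = 6.096 kip/in; f_ty = M·x/J = 2.579 kip/in.
Resultant f_max = √[f_tx² + (f_v + f_ty)²] = √[6.096² + (1.562 + 2.579)²] = 7.369 kip/in.
Capacity per unit length: φr_n = 0.75 × 0.6 × 70 × (0.707 × 0.375) = 8.351 kip/in.
7.369 ≤ 8.351 → adequate.

f_max ≈ 7.37 kip/in; adequate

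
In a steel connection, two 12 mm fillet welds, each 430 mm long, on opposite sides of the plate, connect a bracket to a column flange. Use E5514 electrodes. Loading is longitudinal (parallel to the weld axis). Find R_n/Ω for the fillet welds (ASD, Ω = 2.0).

E55XX → F_EXX = 550 MPa.
Effective throat t_e = 0.707 × 12 = 8.484 mm.
Total length L = 860 mm; A_we = 8.484 × 860 = 7296 mm².
F_nw = 0.6 F_EXX = 0.6 × 550 = 330 MPa.
R_n = 330 × 7296 × 10⁻³ = 2408 kN; R_n/Ω = 2408/2.0 = 1204 kN.

R_n/Ω ≈ 1200 kN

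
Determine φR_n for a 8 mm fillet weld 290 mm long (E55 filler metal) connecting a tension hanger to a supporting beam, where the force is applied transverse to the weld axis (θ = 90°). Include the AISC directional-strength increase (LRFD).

φR_n ≈ 609 kN

E55XX → F_EXX = 550 MPa.
t_e = 0.707 × 8 = 5.656 mm; A_we = 5.656 × 290 = 1640 mm².
Directional factor: 1.0 + 0.5 sin^1.5(90°) = 1.5.
F_nw = 0.6 × 550 × 1.5 = 495 MPa.
φR_n = 0.75 × 495 × 1640 × 10⁻³ = 608.9 kN.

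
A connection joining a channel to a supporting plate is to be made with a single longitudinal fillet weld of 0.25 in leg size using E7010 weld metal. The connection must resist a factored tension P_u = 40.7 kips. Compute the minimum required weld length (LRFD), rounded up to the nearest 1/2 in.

E70XX → F_EXX = 70 ksi.
Throat t_e = 0.707 × 0.25 = 0.1767 in.
φr_n = 0.75 × 0.6 × 70 × 0.1767 = 5.568 kips/in.
L_req = P_u / φr_n = 40.7 / 5.568 = 7.31 in total.
Round up → use L = 7.5 in.

L = 7.5 in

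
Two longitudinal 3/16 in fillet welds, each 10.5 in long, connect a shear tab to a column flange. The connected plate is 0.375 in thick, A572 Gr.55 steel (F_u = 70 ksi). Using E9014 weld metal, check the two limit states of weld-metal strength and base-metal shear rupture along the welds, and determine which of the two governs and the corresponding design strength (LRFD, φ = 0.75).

E90XX → F_EXX = 90 ksi.
t_e = 0.707 × 0.1875 = 0.1326 in; L = 21 in.
Weld metal: φR_n = 0.75 × 0.6 × 90 × 0.1326 × 21 = 112.7 kip.
Base metal (shear rupture): φR_n = 0.75 × 0.6 × 70 × 0.375 × 21 = 248.1 kip.
Governing: weld metal.

φR_n ≈ 113 kip (weld metal governs)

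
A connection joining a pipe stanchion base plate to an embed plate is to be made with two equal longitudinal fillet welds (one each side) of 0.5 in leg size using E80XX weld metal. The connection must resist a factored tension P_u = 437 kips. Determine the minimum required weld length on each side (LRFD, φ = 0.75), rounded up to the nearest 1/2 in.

E80XX → F_EXX = 80 ksi.
Throat t_e = 0.707 × 0.5 = 0.3535 in.
φr_n = 0.75 × 0.6 × 80 × 0.3535 = 12.73 kips/in.
L_req = P_u / φr_n = 437 / 12.73 = 34.34 in total.
Per side: 34.34 / 2 = 17.17 in.
Round up → use L = 17.5 in on each side.

L = 17.5 in on each side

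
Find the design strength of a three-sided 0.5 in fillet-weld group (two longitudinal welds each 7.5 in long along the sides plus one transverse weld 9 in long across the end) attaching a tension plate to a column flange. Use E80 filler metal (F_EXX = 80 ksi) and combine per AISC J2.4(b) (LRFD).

t_e = 0.707 × 0.5 = 0.3535 in.
R_nwl = 0.6 × 80 × 0.3535 × 15 = 254.5 kips (longitudinal, 2 welds).
R_nwt = 0.6 × 80 × 0.3535 × 9 = 152.7 kips (transverse, base value).
(i) R_nwl + R_nwt = 407.2 kips; (ii) 0.85 R_nwl + 1.5 R_nwt = 445.4 kips.
R_n = max = 445.4 kips [governs: (ii)]; φR_n = 334.1 kips.

φR_n ≈ 334 kips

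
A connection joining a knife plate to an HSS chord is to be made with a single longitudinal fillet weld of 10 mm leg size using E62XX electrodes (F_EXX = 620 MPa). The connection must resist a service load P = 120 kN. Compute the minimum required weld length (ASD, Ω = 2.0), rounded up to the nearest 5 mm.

L = 95 mm

Throat t_e = 0.707 × 10 = 7.07 mm.
r_n/Ω = (0.6 × 620 × 7.07) / 2.0 = 1315 N/mm = 1.315 kN/mm.
L_req = P / (r_n/Ω) = 120 / 1.315 = 91.25 mm total.
Round up → use L = 95 mm.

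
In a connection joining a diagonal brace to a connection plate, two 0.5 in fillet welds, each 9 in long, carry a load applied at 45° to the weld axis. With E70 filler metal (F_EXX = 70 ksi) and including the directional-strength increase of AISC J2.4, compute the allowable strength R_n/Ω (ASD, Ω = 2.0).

t_e = 0.707 × 0.5 = 0.3535 in; A_we = 0.3535 × 18 = 6.363 in².
Directional factor: 1.0 + 0.5 sin^1.5(45°) = 1.297.
F_nw = 0.6 × 70 × 1.297 = 54.49 ksi.
R_n/Ω = (54.49 × 6.363) / 2.0 = 173.3 kip.

R_n/Ω ≈ 173 kip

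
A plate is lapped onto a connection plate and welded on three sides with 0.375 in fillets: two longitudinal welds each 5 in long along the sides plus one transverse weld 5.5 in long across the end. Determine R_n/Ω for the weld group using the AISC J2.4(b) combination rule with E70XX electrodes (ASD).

E70XX → F_EXX = 70 ksi.
t_e = 0.707 × 0.375 = 0.2651 in.
R_nwl = 0.6 × 70 × 0.2651 × 10 = 111.4 kips (longitudinal, 2 welds).
R_nwt = 0.6 × 70 × 0.2651 × 5.5 = 61.24 kips (transverse, base value).
(i) R_nwl + R_nwt = 172.6 kips; (ii) 0.85 R_nwl + 1.5 R_nwt = 186.5 kips.
R_n = max = 186.5 kips [governs: (ii)]; R_n/Ω = 93.26 kips.

R_n/Ω ≈ 93.3 kips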